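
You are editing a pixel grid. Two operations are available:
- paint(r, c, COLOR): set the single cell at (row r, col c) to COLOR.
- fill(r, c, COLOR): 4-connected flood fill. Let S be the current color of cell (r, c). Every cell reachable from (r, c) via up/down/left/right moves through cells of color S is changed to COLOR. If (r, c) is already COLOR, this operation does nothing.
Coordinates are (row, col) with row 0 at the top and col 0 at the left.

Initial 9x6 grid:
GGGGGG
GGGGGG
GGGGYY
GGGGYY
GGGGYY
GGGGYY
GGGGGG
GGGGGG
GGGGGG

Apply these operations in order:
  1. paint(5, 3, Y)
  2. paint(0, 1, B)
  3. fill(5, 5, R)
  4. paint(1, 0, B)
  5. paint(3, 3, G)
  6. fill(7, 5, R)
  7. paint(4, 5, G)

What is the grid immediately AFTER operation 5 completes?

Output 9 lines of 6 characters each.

After op 1 paint(5,3,Y):
GGGGGG
GGGGGG
GGGGYY
GGGGYY
GGGGYY
GGGYYY
GGGGGG
GGGGGG
GGGGGG
After op 2 paint(0,1,B):
GBGGGG
GGGGGG
GGGGYY
GGGGYY
GGGGYY
GGGYYY
GGGGGG
GGGGGG
GGGGGG
After op 3 fill(5,5,R) [9 cells changed]:
GBGGGG
GGGGGG
GGGGRR
GGGGRR
GGGGRR
GGGRRR
GGGGGG
GGGGGG
GGGGGG
After op 4 paint(1,0,B):
GBGGGG
BGGGGG
GGGGRR
GGGGRR
GGGGRR
GGGRRR
GGGGGG
GGGGGG
GGGGGG
After op 5 paint(3,3,G):
GBGGGG
BGGGGG
GGGGRR
GGGGRR
GGGGRR
GGGRRR
GGGGGG
GGGGGG
GGGGGG

Answer: GBGGGG
BGGGGG
GGGGRR
GGGGRR
GGGGRR
GGGRRR
GGGGGG
GGGGGG
GGGGGG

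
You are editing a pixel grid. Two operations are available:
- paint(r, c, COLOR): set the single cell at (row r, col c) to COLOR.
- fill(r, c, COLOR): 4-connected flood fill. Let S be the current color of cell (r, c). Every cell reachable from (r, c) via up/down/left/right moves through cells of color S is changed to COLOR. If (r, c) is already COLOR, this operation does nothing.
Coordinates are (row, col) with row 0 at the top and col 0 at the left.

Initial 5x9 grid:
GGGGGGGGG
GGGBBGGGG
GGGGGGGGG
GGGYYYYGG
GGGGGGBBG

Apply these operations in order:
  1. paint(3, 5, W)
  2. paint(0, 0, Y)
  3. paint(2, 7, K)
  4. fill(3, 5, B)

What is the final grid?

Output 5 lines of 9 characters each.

Answer: YGGGGGGGG
GGGBBGGGG
GGGGGGGKG
GGGYYBYGG
GGGGGGBBG

Derivation:
After op 1 paint(3,5,W):
GGGGGGGGG
GGGBBGGGG
GGGGGGGGG
GGGYYWYGG
GGGGGGBBG
After op 2 paint(0,0,Y):
YGGGGGGGG
GGGBBGGGG
GGGGGGGGG
GGGYYWYGG
GGGGGGBBG
After op 3 paint(2,7,K):
YGGGGGGGG
GGGBBGGGG
GGGGGGGKG
GGGYYWYGG
GGGGGGBBG
After op 4 fill(3,5,B) [1 cells changed]:
YGGGGGGGG
GGGBBGGGG
GGGGGGGKG
GGGYYBYGG
GGGGGGBBG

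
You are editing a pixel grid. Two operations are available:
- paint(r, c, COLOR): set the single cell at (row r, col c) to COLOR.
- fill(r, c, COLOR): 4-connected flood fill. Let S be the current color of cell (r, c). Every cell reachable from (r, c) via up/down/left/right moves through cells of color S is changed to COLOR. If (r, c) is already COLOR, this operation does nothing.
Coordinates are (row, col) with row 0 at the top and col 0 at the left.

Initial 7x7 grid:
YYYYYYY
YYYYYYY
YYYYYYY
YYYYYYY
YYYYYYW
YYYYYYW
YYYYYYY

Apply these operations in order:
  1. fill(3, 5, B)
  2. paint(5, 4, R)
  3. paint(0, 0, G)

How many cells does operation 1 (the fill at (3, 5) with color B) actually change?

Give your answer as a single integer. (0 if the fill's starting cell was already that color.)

Answer: 47

Derivation:
After op 1 fill(3,5,B) [47 cells changed]:
BBBBBBB
BBBBBBB
BBBBBBB
BBBBBBB
BBBBBBW
BBBBBBW
BBBBBBB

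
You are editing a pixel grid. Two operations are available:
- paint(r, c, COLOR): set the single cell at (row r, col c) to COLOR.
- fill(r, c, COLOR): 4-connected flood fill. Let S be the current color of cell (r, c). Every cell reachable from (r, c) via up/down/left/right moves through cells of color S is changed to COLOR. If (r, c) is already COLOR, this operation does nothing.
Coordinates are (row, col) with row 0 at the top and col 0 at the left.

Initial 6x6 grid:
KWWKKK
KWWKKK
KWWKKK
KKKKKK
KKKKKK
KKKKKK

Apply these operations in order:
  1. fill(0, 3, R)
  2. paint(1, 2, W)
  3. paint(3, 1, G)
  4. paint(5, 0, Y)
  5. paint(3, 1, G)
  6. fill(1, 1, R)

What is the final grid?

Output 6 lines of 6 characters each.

After op 1 fill(0,3,R) [30 cells changed]:
RWWRRR
RWWRRR
RWWRRR
RRRRRR
RRRRRR
RRRRRR
After op 2 paint(1,2,W):
RWWRRR
RWWRRR
RWWRRR
RRRRRR
RRRRRR
RRRRRR
After op 3 paint(3,1,G):
RWWRRR
RWWRRR
RWWRRR
RGRRRR
RRRRRR
RRRRRR
After op 4 paint(5,0,Y):
RWWRRR
RWWRRR
RWWRRR
RGRRRR
RRRRRR
YRRRRR
After op 5 paint(3,1,G):
RWWRRR
RWWRRR
RWWRRR
RGRRRR
RRRRRR
YRRRRR
After op 6 fill(1,1,R) [6 cells changed]:
RRRRRR
RRRRRR
RRRRRR
RGRRRR
RRRRRR
YRRRRR

Answer: RRRRRR
RRRRRR
RRRRRR
RGRRRR
RRRRRR
YRRRRR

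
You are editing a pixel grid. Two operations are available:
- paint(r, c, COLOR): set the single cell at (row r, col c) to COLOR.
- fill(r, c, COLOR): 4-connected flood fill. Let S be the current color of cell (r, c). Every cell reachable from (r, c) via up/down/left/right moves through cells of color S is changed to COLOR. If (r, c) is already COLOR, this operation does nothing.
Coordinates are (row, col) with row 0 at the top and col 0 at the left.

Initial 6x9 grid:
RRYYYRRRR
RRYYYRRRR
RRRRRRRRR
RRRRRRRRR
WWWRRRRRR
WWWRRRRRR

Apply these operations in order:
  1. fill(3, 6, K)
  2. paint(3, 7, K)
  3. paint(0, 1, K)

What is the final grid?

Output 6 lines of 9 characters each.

After op 1 fill(3,6,K) [42 cells changed]:
KKYYYKKKK
KKYYYKKKK
KKKKKKKKK
KKKKKKKKK
WWWKKKKKK
WWWKKKKKK
After op 2 paint(3,7,K):
KKYYYKKKK
KKYYYKKKK
KKKKKKKKK
KKKKKKKKK
WWWKKKKKK
WWWKKKKKK
After op 3 paint(0,1,K):
KKYYYKKKK
KKYYYKKKK
KKKKKKKKK
KKKKKKKKK
WWWKKKKKK
WWWKKKKKK

Answer: KKYYYKKKK
KKYYYKKKK
KKKKKKKKK
KKKKKKKKK
WWWKKKKKK
WWWKKKKKK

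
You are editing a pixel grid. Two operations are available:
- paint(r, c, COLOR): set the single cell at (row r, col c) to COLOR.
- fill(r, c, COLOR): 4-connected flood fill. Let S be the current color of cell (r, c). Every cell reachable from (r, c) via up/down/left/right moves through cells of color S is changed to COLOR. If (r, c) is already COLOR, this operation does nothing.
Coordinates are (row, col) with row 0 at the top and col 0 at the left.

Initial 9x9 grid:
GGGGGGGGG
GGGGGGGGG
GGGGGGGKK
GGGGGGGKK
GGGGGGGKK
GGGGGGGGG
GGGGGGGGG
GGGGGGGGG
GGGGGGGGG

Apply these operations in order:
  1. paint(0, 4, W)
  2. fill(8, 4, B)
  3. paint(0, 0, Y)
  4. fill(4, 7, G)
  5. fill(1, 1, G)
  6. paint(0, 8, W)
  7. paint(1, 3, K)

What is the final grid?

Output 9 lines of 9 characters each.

Answer: YGGGWGGGW
GGGKGGGGG
GGGGGGGGG
GGGGGGGGG
GGGGGGGGG
GGGGGGGGG
GGGGGGGGG
GGGGGGGGG
GGGGGGGGG

Derivation:
After op 1 paint(0,4,W):
GGGGWGGGG
GGGGGGGGG
GGGGGGGKK
GGGGGGGKK
GGGGGGGKK
GGGGGGGGG
GGGGGGGGG
GGGGGGGGG
GGGGGGGGG
After op 2 fill(8,4,B) [74 cells changed]:
BBBBWBBBB
BBBBBBBBB
BBBBBBBKK
BBBBBBBKK
BBBBBBBKK
BBBBBBBBB
BBBBBBBBB
BBBBBBBBB
BBBBBBBBB
After op 3 paint(0,0,Y):
YBBBWBBBB
BBBBBBBBB
BBBBBBBKK
BBBBBBBKK
BBBBBBBKK
BBBBBBBBB
BBBBBBBBB
BBBBBBBBB
BBBBBBBBB
After op 4 fill(4,7,G) [6 cells changed]:
YBBBWBBBB
BBBBBBBBB
BBBBBBBGG
BBBBBBBGG
BBBBBBBGG
BBBBBBBBB
BBBBBBBBB
BBBBBBBBB
BBBBBBBBB
After op 5 fill(1,1,G) [73 cells changed]:
YGGGWGGGG
GGGGGGGGG
GGGGGGGGG
GGGGGGGGG
GGGGGGGGG
GGGGGGGGG
GGGGGGGGG
GGGGGGGGG
GGGGGGGGG
After op 6 paint(0,8,W):
YGGGWGGGW
GGGGGGGGG
GGGGGGGGG
GGGGGGGGG
GGGGGGGGG
GGGGGGGGG
GGGGGGGGG
GGGGGGGGG
GGGGGGGGG
After op 7 paint(1,3,K):
YGGGWGGGW
GGGKGGGGG
GGGGGGGGG
GGGGGGGGG
GGGGGGGGG
GGGGGGGGG
GGGGGGGGG
GGGGGGGGG
GGGGGGGGG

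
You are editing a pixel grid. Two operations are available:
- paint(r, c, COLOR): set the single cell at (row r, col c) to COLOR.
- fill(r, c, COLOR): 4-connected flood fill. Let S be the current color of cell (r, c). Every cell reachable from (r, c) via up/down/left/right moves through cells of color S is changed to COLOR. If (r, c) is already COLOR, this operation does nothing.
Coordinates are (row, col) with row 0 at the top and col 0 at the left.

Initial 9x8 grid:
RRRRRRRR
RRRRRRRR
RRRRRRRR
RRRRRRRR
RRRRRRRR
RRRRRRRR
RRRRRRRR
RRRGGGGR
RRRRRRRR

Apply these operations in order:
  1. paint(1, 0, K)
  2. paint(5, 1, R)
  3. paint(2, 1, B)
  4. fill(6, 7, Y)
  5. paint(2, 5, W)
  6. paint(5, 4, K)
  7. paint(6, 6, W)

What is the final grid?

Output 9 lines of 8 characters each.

After op 1 paint(1,0,K):
RRRRRRRR
KRRRRRRR
RRRRRRRR
RRRRRRRR
RRRRRRRR
RRRRRRRR
RRRRRRRR
RRRGGGGR
RRRRRRRR
After op 2 paint(5,1,R):
RRRRRRRR
KRRRRRRR
RRRRRRRR
RRRRRRRR
RRRRRRRR
RRRRRRRR
RRRRRRRR
RRRGGGGR
RRRRRRRR
After op 3 paint(2,1,B):
RRRRRRRR
KRRRRRRR
RBRRRRRR
RRRRRRRR
RRRRRRRR
RRRRRRRR
RRRRRRRR
RRRGGGGR
RRRRRRRR
After op 4 fill(6,7,Y) [66 cells changed]:
YYYYYYYY
KYYYYYYY
YBYYYYYY
YYYYYYYY
YYYYYYYY
YYYYYYYY
YYYYYYYY
YYYGGGGY
YYYYYYYY
After op 5 paint(2,5,W):
YYYYYYYY
KYYYYYYY
YBYYYWYY
YYYYYYYY
YYYYYYYY
YYYYYYYY
YYYYYYYY
YYYGGGGY
YYYYYYYY
After op 6 paint(5,4,K):
YYYYYYYY
KYYYYYYY
YBYYYWYY
YYYYYYYY
YYYYYYYY
YYYYKYYY
YYYYYYYY
YYYGGGGY
YYYYYYYY
After op 7 paint(6,6,W):
YYYYYYYY
KYYYYYYY
YBYYYWYY
YYYYYYYY
YYYYYYYY
YYYYKYYY
YYYYYYWY
YYYGGGGY
YYYYYYYY

Answer: YYYYYYYY
KYYYYYYY
YBYYYWYY
YYYYYYYY
YYYYYYYY
YYYYKYYY
YYYYYYWY
YYYGGGGY
YYYYYYYY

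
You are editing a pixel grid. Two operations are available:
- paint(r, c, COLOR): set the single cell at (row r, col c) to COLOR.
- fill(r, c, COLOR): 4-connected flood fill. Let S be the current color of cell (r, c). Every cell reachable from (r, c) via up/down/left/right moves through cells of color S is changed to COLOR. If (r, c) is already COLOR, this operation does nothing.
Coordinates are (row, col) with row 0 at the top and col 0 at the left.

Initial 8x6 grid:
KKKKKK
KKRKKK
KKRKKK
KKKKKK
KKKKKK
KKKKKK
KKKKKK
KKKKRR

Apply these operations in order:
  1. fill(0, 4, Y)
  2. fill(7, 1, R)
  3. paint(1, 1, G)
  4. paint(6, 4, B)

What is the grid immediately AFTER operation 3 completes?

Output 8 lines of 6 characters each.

Answer: RRRRRR
RGRRRR
RRRRRR
RRRRRR
RRRRRR
RRRRRR
RRRRRR
RRRRRR

Derivation:
After op 1 fill(0,4,Y) [44 cells changed]:
YYYYYY
YYRYYY
YYRYYY
YYYYYY
YYYYYY
YYYYYY
YYYYYY
YYYYRR
After op 2 fill(7,1,R) [44 cells changed]:
RRRRRR
RRRRRR
RRRRRR
RRRRRR
RRRRRR
RRRRRR
RRRRRR
RRRRRR
After op 3 paint(1,1,G):
RRRRRR
RGRRRR
RRRRRR
RRRRRR
RRRRRR
RRRRRR
RRRRRR
RRRRRR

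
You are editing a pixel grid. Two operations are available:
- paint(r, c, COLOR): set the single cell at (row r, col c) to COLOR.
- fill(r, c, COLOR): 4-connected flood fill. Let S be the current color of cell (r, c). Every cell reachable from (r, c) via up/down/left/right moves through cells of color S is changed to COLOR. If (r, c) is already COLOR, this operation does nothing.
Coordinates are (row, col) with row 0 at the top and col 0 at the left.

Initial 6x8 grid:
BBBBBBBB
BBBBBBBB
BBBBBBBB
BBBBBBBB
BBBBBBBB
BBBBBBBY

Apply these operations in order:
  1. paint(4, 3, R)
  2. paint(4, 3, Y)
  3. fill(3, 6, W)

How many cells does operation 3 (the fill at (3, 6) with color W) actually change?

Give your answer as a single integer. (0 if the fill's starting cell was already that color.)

After op 1 paint(4,3,R):
BBBBBBBB
BBBBBBBB
BBBBBBBB
BBBBBBBB
BBBRBBBB
BBBBBBBY
After op 2 paint(4,3,Y):
BBBBBBBB
BBBBBBBB
BBBBBBBB
BBBBBBBB
BBBYBBBB
BBBBBBBY
After op 3 fill(3,6,W) [46 cells changed]:
WWWWWWWW
WWWWWWWW
WWWWWWWW
WWWWWWWW
WWWYWWWW
WWWWWWWY

Answer: 46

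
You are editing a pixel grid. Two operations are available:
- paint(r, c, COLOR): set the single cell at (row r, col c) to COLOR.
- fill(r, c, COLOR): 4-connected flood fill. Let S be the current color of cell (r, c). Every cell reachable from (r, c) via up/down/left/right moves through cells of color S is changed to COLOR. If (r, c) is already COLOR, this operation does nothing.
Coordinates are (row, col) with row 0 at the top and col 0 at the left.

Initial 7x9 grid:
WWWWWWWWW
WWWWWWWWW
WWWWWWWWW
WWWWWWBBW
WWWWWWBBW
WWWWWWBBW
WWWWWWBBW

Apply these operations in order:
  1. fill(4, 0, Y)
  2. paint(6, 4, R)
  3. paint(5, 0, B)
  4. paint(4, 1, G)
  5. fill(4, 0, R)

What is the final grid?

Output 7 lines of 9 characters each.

After op 1 fill(4,0,Y) [55 cells changed]:
YYYYYYYYY
YYYYYYYYY
YYYYYYYYY
YYYYYYBBY
YYYYYYBBY
YYYYYYBBY
YYYYYYBBY
After op 2 paint(6,4,R):
YYYYYYYYY
YYYYYYYYY
YYYYYYYYY
YYYYYYBBY
YYYYYYBBY
YYYYYYBBY
YYYYRYBBY
After op 3 paint(5,0,B):
YYYYYYYYY
YYYYYYYYY
YYYYYYYYY
YYYYYYBBY
YYYYYYBBY
BYYYYYBBY
YYYYRYBBY
After op 4 paint(4,1,G):
YYYYYYYYY
YYYYYYYYY
YYYYYYYYY
YYYYYYBBY
YGYYYYBBY
BYYYYYBBY
YYYYRYBBY
After op 5 fill(4,0,R) [52 cells changed]:
RRRRRRRRR
RRRRRRRRR
RRRRRRRRR
RRRRRRBBR
RGRRRRBBR
BRRRRRBBR
RRRRRRBBR

Answer: RRRRRRRRR
RRRRRRRRR
RRRRRRRRR
RRRRRRBBR
RGRRRRBBR
BRRRRRBBR
RRRRRRBBR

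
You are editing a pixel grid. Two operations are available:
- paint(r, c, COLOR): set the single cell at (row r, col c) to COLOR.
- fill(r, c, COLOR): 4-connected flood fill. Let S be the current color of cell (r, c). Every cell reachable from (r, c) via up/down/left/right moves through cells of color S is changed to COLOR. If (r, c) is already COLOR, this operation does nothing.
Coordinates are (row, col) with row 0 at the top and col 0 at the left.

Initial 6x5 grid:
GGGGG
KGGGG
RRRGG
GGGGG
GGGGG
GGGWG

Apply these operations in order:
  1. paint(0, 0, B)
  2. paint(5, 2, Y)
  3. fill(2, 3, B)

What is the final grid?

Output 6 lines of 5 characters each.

Answer: BBBBB
KBBBB
RRRBB
BBBBB
BBBBB
BBYWB

Derivation:
After op 1 paint(0,0,B):
BGGGG
KGGGG
RRRGG
GGGGG
GGGGG
GGGWG
After op 2 paint(5,2,Y):
BGGGG
KGGGG
RRRGG
GGGGG
GGGGG
GGYWG
After op 3 fill(2,3,B) [23 cells changed]:
BBBBB
KBBBB
RRRBB
BBBBB
BBBBB
BBYWB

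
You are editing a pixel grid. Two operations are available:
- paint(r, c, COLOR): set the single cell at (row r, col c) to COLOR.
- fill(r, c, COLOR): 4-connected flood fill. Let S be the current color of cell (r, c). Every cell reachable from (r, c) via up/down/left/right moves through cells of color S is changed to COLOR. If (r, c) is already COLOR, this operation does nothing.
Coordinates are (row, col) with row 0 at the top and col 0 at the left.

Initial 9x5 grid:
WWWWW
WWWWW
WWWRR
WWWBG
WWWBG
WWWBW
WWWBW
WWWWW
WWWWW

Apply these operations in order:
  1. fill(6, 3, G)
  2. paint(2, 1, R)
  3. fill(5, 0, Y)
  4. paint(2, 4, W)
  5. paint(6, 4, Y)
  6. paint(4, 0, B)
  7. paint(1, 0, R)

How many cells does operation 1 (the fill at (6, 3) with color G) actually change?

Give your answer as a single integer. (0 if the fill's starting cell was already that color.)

After op 1 fill(6,3,G) [4 cells changed]:
WWWWW
WWWWW
WWWRR
WWWGG
WWWGG
WWWGW
WWWGW
WWWWW
WWWWW

Answer: 4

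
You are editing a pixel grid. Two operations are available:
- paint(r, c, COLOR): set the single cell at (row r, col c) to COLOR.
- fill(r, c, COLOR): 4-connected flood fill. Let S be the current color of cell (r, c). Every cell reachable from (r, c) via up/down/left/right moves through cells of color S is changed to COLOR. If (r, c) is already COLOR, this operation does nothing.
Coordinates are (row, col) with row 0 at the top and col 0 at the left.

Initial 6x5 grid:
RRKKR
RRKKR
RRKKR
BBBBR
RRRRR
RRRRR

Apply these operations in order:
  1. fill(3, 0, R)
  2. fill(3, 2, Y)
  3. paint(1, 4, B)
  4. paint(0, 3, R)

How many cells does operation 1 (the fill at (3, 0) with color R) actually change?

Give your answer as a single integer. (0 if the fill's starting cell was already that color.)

After op 1 fill(3,0,R) [4 cells changed]:
RRKKR
RRKKR
RRKKR
RRRRR
RRRRR
RRRRR

Answer: 4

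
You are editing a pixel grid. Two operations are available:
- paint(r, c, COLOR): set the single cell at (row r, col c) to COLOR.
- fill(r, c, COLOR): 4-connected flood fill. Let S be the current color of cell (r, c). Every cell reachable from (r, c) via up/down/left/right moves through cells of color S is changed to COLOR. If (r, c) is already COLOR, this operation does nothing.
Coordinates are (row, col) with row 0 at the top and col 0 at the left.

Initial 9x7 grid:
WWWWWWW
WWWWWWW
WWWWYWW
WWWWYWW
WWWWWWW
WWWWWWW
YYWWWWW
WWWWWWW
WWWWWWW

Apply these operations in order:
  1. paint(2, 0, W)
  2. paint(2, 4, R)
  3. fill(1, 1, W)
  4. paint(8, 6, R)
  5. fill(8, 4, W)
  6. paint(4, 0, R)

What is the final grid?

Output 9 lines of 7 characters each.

After op 1 paint(2,0,W):
WWWWWWW
WWWWWWW
WWWWYWW
WWWWYWW
WWWWWWW
WWWWWWW
YYWWWWW
WWWWWWW
WWWWWWW
After op 2 paint(2,4,R):
WWWWWWW
WWWWWWW
WWWWRWW
WWWWYWW
WWWWWWW
WWWWWWW
YYWWWWW
WWWWWWW
WWWWWWW
After op 3 fill(1,1,W) [0 cells changed]:
WWWWWWW
WWWWWWW
WWWWRWW
WWWWYWW
WWWWWWW
WWWWWWW
YYWWWWW
WWWWWWW
WWWWWWW
After op 4 paint(8,6,R):
WWWWWWW
WWWWWWW
WWWWRWW
WWWWYWW
WWWWWWW
WWWWWWW
YYWWWWW
WWWWWWW
WWWWWWR
After op 5 fill(8,4,W) [0 cells changed]:
WWWWWWW
WWWWWWW
WWWWRWW
WWWWYWW
WWWWWWW
WWWWWWW
YYWWWWW
WWWWWWW
WWWWWWR
After op 6 paint(4,0,R):
WWWWWWW
WWWWWWW
WWWWRWW
WWWWYWW
RWWWWWW
WWWWWWW
YYWWWWW
WWWWWWW
WWWWWWR

Answer: WWWWWWW
WWWWWWW
WWWWRWW
WWWWYWW
RWWWWWW
WWWWWWW
YYWWWWW
WWWWWWW
WWWWWWR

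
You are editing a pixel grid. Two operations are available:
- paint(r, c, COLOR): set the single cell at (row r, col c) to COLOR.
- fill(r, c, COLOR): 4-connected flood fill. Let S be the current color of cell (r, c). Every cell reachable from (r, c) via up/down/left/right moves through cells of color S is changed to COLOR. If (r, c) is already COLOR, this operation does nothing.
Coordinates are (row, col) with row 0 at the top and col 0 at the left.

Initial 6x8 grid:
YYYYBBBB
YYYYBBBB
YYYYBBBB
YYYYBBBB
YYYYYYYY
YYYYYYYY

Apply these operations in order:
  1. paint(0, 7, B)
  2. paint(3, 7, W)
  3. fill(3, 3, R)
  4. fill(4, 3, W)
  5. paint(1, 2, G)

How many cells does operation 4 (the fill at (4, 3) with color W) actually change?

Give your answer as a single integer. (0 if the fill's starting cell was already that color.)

After op 1 paint(0,7,B):
YYYYBBBB
YYYYBBBB
YYYYBBBB
YYYYBBBB
YYYYYYYY
YYYYYYYY
After op 2 paint(3,7,W):
YYYYBBBB
YYYYBBBB
YYYYBBBB
YYYYBBBW
YYYYYYYY
YYYYYYYY
After op 3 fill(3,3,R) [32 cells changed]:
RRRRBBBB
RRRRBBBB
RRRRBBBB
RRRRBBBW
RRRRRRRR
RRRRRRRR
After op 4 fill(4,3,W) [32 cells changed]:
WWWWBBBB
WWWWBBBB
WWWWBBBB
WWWWBBBW
WWWWWWWW
WWWWWWWW

Answer: 32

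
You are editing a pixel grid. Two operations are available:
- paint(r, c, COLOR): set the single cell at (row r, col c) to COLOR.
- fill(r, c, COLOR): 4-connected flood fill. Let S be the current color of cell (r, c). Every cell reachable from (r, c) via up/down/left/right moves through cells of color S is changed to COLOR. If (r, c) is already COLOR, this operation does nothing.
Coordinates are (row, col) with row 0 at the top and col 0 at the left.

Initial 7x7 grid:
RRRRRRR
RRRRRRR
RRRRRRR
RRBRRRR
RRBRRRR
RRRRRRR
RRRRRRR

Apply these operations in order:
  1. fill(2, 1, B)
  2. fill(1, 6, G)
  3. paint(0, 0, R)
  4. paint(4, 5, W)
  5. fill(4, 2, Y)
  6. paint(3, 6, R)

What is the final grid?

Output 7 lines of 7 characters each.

After op 1 fill(2,1,B) [47 cells changed]:
BBBBBBB
BBBBBBB
BBBBBBB
BBBBBBB
BBBBBBB
BBBBBBB
BBBBBBB
After op 2 fill(1,6,G) [49 cells changed]:
GGGGGGG
GGGGGGG
GGGGGGG
GGGGGGG
GGGGGGG
GGGGGGG
GGGGGGG
After op 3 paint(0,0,R):
RGGGGGG
GGGGGGG
GGGGGGG
GGGGGGG
GGGGGGG
GGGGGGG
GGGGGGG
After op 4 paint(4,5,W):
RGGGGGG
GGGGGGG
GGGGGGG
GGGGGGG
GGGGGWG
GGGGGGG
GGGGGGG
After op 5 fill(4,2,Y) [47 cells changed]:
RYYYYYY
YYYYYYY
YYYYYYY
YYYYYYY
YYYYYWY
YYYYYYY
YYYYYYY
After op 6 paint(3,6,R):
RYYYYYY
YYYYYYY
YYYYYYY
YYYYYYR
YYYYYWY
YYYYYYY
YYYYYYY

Answer: RYYYYYY
YYYYYYY
YYYYYYY
YYYYYYR
YYYYYWY
YYYYYYY
YYYYYYY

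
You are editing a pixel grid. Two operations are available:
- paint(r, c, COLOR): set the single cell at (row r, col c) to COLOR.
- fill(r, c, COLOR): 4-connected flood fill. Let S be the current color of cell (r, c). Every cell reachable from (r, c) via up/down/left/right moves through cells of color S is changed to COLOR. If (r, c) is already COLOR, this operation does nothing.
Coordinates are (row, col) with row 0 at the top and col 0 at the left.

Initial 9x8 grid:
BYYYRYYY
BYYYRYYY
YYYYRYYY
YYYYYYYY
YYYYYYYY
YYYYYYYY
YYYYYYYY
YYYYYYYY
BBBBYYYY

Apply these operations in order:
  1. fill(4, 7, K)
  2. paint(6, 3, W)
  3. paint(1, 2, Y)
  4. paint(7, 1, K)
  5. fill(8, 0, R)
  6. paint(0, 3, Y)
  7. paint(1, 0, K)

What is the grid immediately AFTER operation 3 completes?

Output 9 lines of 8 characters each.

After op 1 fill(4,7,K) [63 cells changed]:
BKKKRKKK
BKKKRKKK
KKKKRKKK
KKKKKKKK
KKKKKKKK
KKKKKKKK
KKKKKKKK
KKKKKKKK
BBBBKKKK
After op 2 paint(6,3,W):
BKKKRKKK
BKKKRKKK
KKKKRKKK
KKKKKKKK
KKKKKKKK
KKKKKKKK
KKKWKKKK
KKKKKKKK
BBBBKKKK
After op 3 paint(1,2,Y):
BKKKRKKK
BKYKRKKK
KKKKRKKK
KKKKKKKK
KKKKKKKK
KKKKKKKK
KKKWKKKK
KKKKKKKK
BBBBKKKK

Answer: BKKKRKKK
BKYKRKKK
KKKKRKKK
KKKKKKKK
KKKKKKKK
KKKKKKKK
KKKWKKKK
KKKKKKKK
BBBBKKKK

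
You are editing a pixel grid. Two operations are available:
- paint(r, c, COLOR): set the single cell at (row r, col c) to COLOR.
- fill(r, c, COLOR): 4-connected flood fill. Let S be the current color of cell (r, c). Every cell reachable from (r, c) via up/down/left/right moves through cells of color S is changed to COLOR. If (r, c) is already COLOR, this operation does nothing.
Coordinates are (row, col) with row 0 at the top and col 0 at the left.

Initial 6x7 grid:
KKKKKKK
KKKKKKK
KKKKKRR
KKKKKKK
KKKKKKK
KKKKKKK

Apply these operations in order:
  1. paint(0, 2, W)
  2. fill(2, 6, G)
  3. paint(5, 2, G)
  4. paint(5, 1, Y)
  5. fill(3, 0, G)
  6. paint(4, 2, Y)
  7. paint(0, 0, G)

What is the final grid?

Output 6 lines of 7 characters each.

After op 1 paint(0,2,W):
KKWKKKK
KKKKKKK
KKKKKRR
KKKKKKK
KKKKKKK
KKKKKKK
After op 2 fill(2,6,G) [2 cells changed]:
KKWKKKK
KKKKKKK
KKKKKGG
KKKKKKK
KKKKKKK
KKKKKKK
After op 3 paint(5,2,G):
KKWKKKK
KKKKKKK
KKKKKGG
KKKKKKK
KKKKKKK
KKGKKKK
After op 4 paint(5,1,Y):
KKWKKKK
KKKKKKK
KKKKKGG
KKKKKKK
KKKKKKK
KYGKKKK
After op 5 fill(3,0,G) [37 cells changed]:
GGWGGGG
GGGGGGG
GGGGGGG
GGGGGGG
GGGGGGG
GYGGGGG
After op 6 paint(4,2,Y):
GGWGGGG
GGGGGGG
GGGGGGG
GGGGGGG
GGYGGGG
GYGGGGG
After op 7 paint(0,0,G):
GGWGGGG
GGGGGGG
GGGGGGG
GGGGGGG
GGYGGGG
GYGGGGG

Answer: GGWGGGG
GGGGGGG
GGGGGGG
GGGGGGG
GGYGGGG
GYGGGGG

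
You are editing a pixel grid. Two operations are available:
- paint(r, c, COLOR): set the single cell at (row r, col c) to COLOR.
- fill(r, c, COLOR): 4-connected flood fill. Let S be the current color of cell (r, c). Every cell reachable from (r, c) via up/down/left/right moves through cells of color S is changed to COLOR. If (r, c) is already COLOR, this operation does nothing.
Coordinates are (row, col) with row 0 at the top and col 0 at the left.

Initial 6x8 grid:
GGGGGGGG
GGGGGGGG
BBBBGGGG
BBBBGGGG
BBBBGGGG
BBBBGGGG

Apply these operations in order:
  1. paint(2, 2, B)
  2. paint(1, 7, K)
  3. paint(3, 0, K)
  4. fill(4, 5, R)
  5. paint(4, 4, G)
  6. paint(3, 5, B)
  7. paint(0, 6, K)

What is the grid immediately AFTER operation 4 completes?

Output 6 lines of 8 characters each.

After op 1 paint(2,2,B):
GGGGGGGG
GGGGGGGG
BBBBGGGG
BBBBGGGG
BBBBGGGG
BBBBGGGG
After op 2 paint(1,7,K):
GGGGGGGG
GGGGGGGK
BBBBGGGG
BBBBGGGG
BBBBGGGG
BBBBGGGG
After op 3 paint(3,0,K):
GGGGGGGG
GGGGGGGK
BBBBGGGG
KBBBGGGG
BBBBGGGG
BBBBGGGG
After op 4 fill(4,5,R) [31 cells changed]:
RRRRRRRR
RRRRRRRK
BBBBRRRR
KBBBRRRR
BBBBRRRR
BBBBRRRR

Answer: RRRRRRRR
RRRRRRRK
BBBBRRRR
KBBBRRRR
BBBBRRRR
BBBBRRRR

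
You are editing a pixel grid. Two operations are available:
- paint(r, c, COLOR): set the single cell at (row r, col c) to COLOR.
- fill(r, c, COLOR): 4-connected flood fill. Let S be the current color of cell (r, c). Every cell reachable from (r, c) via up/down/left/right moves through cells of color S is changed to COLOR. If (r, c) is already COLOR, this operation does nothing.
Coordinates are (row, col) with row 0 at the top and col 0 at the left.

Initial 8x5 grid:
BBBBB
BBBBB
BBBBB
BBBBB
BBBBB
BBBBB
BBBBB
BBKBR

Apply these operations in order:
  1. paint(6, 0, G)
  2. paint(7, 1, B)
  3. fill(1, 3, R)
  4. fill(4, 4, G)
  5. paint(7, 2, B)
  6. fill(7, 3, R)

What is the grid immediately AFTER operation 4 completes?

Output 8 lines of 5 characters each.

Answer: GGGGG
GGGGG
GGGGG
GGGGG
GGGGG
GGGGG
GGGGG
GGKGG

Derivation:
After op 1 paint(6,0,G):
BBBBB
BBBBB
BBBBB
BBBBB
BBBBB
BBBBB
GBBBB
BBKBR
After op 2 paint(7,1,B):
BBBBB
BBBBB
BBBBB
BBBBB
BBBBB
BBBBB
GBBBB
BBKBR
After op 3 fill(1,3,R) [37 cells changed]:
RRRRR
RRRRR
RRRRR
RRRRR
RRRRR
RRRRR
GRRRR
RRKRR
After op 4 fill(4,4,G) [38 cells changed]:
GGGGG
GGGGG
GGGGG
GGGGG
GGGGG
GGGGG
GGGGG
GGKGG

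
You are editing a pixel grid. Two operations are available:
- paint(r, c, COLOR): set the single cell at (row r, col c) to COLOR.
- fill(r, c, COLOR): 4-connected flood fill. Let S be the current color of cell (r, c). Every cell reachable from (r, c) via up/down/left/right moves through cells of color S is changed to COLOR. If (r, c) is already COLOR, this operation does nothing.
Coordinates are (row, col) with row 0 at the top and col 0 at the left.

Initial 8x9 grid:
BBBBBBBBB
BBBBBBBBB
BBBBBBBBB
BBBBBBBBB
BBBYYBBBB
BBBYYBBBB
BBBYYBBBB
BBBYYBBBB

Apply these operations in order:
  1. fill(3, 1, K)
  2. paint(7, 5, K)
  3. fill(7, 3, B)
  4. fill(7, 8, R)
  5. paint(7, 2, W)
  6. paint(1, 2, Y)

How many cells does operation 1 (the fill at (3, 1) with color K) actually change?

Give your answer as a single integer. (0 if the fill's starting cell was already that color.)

After op 1 fill(3,1,K) [64 cells changed]:
KKKKKKKKK
KKKKKKKKK
KKKKKKKKK
KKKKKKKKK
KKKYYKKKK
KKKYYKKKK
KKKYYKKKK
KKKYYKKKK

Answer: 64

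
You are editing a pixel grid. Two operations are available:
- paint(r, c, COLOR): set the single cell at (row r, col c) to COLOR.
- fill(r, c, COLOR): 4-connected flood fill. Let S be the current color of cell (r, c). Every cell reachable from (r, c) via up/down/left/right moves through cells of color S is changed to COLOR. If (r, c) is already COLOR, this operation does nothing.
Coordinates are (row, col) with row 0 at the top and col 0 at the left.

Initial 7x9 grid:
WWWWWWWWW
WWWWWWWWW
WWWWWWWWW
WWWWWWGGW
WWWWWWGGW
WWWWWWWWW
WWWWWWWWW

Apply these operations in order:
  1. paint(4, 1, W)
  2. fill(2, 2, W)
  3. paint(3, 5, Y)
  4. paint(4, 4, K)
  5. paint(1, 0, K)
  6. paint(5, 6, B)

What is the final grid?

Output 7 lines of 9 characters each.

Answer: WWWWWWWWW
KWWWWWWWW
WWWWWWWWW
WWWWWYGGW
WWWWKWGGW
WWWWWWBWW
WWWWWWWWW

Derivation:
After op 1 paint(4,1,W):
WWWWWWWWW
WWWWWWWWW
WWWWWWWWW
WWWWWWGGW
WWWWWWGGW
WWWWWWWWW
WWWWWWWWW
After op 2 fill(2,2,W) [0 cells changed]:
WWWWWWWWW
WWWWWWWWW
WWWWWWWWW
WWWWWWGGW
WWWWWWGGW
WWWWWWWWW
WWWWWWWWW
After op 3 paint(3,5,Y):
WWWWWWWWW
WWWWWWWWW
WWWWWWWWW
WWWWWYGGW
WWWWWWGGW
WWWWWWWWW
WWWWWWWWW
After op 4 paint(4,4,K):
WWWWWWWWW
WWWWWWWWW
WWWWWWWWW
WWWWWYGGW
WWWWKWGGW
WWWWWWWWW
WWWWWWWWW
After op 5 paint(1,0,K):
WWWWWWWWW
KWWWWWWWW
WWWWWWWWW
WWWWWYGGW
WWWWKWGGW
WWWWWWWWW
WWWWWWWWW
After op 6 paint(5,6,B):
WWWWWWWWW
KWWWWWWWW
WWWWWWWWW
WWWWWYGGW
WWWWKWGGW
WWWWWWBWW
WWWWWWWWW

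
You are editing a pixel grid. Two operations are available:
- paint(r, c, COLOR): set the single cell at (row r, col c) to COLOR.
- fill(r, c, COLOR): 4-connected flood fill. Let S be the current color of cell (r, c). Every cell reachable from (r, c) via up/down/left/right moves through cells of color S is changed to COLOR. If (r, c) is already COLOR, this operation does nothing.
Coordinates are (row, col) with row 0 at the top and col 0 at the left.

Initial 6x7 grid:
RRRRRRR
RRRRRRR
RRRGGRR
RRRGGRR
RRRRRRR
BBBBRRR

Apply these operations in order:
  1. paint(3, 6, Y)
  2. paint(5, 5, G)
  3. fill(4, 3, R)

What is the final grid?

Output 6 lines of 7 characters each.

Answer: RRRRRRR
RRRRRRR
RRRGGRR
RRRGGRY
RRRRRRR
BBBBRGR

Derivation:
After op 1 paint(3,6,Y):
RRRRRRR
RRRRRRR
RRRGGRR
RRRGGRY
RRRRRRR
BBBBRRR
After op 2 paint(5,5,G):
RRRRRRR
RRRRRRR
RRRGGRR
RRRGGRY
RRRRRRR
BBBBRGR
After op 3 fill(4,3,R) [0 cells changed]:
RRRRRRR
RRRRRRR
RRRGGRR
RRRGGRY
RRRRRRR
BBBBRGR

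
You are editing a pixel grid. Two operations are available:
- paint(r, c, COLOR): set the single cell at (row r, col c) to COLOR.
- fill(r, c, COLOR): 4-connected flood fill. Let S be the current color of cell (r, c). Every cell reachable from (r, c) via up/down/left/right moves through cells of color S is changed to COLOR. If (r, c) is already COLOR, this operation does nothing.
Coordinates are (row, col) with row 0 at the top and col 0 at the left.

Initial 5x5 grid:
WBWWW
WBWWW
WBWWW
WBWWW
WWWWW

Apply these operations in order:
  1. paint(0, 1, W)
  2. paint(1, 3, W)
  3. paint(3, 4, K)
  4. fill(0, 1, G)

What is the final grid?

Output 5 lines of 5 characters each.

Answer: GGGGG
GBGGG
GBGGG
GBGGK
GGGGG

Derivation:
After op 1 paint(0,1,W):
WWWWW
WBWWW
WBWWW
WBWWW
WWWWW
After op 2 paint(1,3,W):
WWWWW
WBWWW
WBWWW
WBWWW
WWWWW
After op 3 paint(3,4,K):
WWWWW
WBWWW
WBWWW
WBWWK
WWWWW
After op 4 fill(0,1,G) [21 cells changed]:
GGGGG
GBGGG
GBGGG
GBGGK
GGGGG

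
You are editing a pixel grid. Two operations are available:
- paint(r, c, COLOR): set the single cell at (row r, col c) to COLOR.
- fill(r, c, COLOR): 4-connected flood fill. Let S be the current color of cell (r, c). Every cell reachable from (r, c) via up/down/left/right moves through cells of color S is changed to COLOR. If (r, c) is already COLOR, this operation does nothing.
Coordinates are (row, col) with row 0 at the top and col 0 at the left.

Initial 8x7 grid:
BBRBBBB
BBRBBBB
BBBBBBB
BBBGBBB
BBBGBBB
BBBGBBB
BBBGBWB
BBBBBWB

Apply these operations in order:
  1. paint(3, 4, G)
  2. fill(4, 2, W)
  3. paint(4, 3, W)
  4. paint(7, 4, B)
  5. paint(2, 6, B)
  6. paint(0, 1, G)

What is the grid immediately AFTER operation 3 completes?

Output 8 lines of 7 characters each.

After op 1 paint(3,4,G):
BBRBBBB
BBRBBBB
BBBBBBB
BBBGGBB
BBBGBBB
BBBGBBB
BBBGBWB
BBBBBWB
After op 2 fill(4,2,W) [47 cells changed]:
WWRWWWW
WWRWWWW
WWWWWWW
WWWGGWW
WWWGWWW
WWWGWWW
WWWGWWW
WWWWWWW
After op 3 paint(4,3,W):
WWRWWWW
WWRWWWW
WWWWWWW
WWWGGWW
WWWWWWW
WWWGWWW
WWWGWWW
WWWWWWW

Answer: WWRWWWW
WWRWWWW
WWWWWWW
WWWGGWW
WWWWWWW
WWWGWWW
WWWGWWW
WWWWWWW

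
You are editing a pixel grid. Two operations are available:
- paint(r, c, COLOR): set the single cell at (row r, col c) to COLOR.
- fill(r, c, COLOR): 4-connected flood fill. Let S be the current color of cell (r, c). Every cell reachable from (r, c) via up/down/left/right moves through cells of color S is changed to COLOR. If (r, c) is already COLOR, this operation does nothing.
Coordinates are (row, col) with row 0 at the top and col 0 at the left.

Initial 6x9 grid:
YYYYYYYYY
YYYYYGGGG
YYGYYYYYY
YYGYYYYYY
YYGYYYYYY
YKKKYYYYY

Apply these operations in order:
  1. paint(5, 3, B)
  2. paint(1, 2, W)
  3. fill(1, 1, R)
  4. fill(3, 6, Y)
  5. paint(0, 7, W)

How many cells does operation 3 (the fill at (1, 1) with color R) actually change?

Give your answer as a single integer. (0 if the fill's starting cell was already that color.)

After op 1 paint(5,3,B):
YYYYYYYYY
YYYYYGGGG
YYGYYYYYY
YYGYYYYYY
YYGYYYYYY
YKKBYYYYY
After op 2 paint(1,2,W):
YYYYYYYYY
YYWYYGGGG
YYGYYYYYY
YYGYYYYYY
YYGYYYYYY
YKKBYYYYY
After op 3 fill(1,1,R) [43 cells changed]:
RRRRRRRRR
RRWRRGGGG
RRGRRRRRR
RRGRRRRRR
RRGRRRRRR
RKKBRRRRR

Answer: 43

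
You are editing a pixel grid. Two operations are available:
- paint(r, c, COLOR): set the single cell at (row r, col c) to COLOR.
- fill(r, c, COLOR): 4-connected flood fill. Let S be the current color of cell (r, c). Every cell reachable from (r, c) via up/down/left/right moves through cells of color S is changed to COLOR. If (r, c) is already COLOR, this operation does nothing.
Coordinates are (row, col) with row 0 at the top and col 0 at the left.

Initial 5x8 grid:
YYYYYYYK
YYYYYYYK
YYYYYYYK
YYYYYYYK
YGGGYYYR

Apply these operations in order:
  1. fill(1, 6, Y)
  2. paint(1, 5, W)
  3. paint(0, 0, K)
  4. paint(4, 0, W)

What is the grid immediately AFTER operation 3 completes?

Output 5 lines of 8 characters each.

Answer: KYYYYYYK
YYYYYWYK
YYYYYYYK
YYYYYYYK
YGGGYYYR

Derivation:
After op 1 fill(1,6,Y) [0 cells changed]:
YYYYYYYK
YYYYYYYK
YYYYYYYK
YYYYYYYK
YGGGYYYR
After op 2 paint(1,5,W):
YYYYYYYK
YYYYYWYK
YYYYYYYK
YYYYYYYK
YGGGYYYR
After op 3 paint(0,0,K):
KYYYYYYK
YYYYYWYK
YYYYYYYK
YYYYYYYK
YGGGYYYR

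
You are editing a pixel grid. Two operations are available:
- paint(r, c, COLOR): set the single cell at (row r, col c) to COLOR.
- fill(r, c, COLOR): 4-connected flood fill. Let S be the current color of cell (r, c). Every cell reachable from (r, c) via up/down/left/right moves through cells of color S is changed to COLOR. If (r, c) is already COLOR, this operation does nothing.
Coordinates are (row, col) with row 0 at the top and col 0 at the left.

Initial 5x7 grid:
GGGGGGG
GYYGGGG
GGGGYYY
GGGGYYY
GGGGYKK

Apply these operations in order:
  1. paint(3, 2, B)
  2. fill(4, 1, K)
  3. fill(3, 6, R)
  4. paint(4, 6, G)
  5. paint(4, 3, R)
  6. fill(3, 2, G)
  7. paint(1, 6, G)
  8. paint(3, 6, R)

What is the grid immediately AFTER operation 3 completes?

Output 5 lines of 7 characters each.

Answer: KKKKKKK
KYYKKKK
KKKKRRR
KKBKRRR
KKKKRKK

Derivation:
After op 1 paint(3,2,B):
GGGGGGG
GYYGGGG
GGGGYYY
GGBGYYY
GGGGYKK
After op 2 fill(4,1,K) [23 cells changed]:
KKKKKKK
KYYKKKK
KKKKYYY
KKBKYYY
KKKKYKK
After op 3 fill(3,6,R) [7 cells changed]:
KKKKKKK
KYYKKKK
KKKKRRR
KKBKRRR
KKKKRKK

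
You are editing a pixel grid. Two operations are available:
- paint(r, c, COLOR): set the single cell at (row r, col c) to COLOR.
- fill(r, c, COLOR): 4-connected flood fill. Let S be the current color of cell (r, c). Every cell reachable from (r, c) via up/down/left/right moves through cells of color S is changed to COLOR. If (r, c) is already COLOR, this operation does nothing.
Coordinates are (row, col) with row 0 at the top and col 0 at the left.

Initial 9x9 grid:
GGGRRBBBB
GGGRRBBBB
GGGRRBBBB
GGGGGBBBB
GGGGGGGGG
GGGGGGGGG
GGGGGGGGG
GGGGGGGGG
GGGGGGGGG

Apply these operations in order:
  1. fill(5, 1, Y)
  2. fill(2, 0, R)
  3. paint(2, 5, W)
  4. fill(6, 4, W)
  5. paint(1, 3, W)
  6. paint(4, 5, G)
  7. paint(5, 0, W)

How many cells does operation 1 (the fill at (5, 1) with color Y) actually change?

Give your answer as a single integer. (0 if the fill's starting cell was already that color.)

Answer: 59

Derivation:
After op 1 fill(5,1,Y) [59 cells changed]:
YYYRRBBBB
YYYRRBBBB
YYYRRBBBB
YYYYYBBBB
YYYYYYYYY
YYYYYYYYY
YYYYYYYYY
YYYYYYYYY
YYYYYYYYY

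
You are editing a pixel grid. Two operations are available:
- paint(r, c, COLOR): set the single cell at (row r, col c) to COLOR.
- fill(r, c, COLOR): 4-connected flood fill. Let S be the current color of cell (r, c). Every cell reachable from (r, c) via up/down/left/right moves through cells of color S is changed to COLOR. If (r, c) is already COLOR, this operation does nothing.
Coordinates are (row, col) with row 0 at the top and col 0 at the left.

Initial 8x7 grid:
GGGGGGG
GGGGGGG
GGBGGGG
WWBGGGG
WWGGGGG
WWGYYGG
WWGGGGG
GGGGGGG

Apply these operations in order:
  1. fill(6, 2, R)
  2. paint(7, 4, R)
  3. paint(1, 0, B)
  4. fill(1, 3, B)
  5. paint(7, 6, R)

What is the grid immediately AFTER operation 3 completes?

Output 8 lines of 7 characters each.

Answer: RRRRRRR
BRRRRRR
RRBRRRR
WWBRRRR
WWRRRRR
WWRYYRR
WWRRRRR
RRRRRRR

Derivation:
After op 1 fill(6,2,R) [44 cells changed]:
RRRRRRR
RRRRRRR
RRBRRRR
WWBRRRR
WWRRRRR
WWRYYRR
WWRRRRR
RRRRRRR
After op 2 paint(7,4,R):
RRRRRRR
RRRRRRR
RRBRRRR
WWBRRRR
WWRRRRR
WWRYYRR
WWRRRRR
RRRRRRR
After op 3 paint(1,0,B):
RRRRRRR
BRRRRRR
RRBRRRR
WWBRRRR
WWRRRRR
WWRYYRR
WWRRRRR
RRRRRRR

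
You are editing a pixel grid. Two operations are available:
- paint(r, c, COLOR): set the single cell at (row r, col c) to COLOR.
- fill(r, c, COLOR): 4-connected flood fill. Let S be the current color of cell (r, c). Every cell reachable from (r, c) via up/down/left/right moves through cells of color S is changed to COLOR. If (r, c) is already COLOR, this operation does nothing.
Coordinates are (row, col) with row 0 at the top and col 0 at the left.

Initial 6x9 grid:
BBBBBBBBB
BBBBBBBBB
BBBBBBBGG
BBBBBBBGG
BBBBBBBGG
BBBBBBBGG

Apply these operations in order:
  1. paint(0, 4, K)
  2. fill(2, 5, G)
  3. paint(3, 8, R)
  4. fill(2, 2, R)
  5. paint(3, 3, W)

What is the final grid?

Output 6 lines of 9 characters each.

After op 1 paint(0,4,K):
BBBBKBBBB
BBBBBBBBB
BBBBBBBGG
BBBBBBBGG
BBBBBBBGG
BBBBBBBGG
After op 2 fill(2,5,G) [45 cells changed]:
GGGGKGGGG
GGGGGGGGG
GGGGGGGGG
GGGGGGGGG
GGGGGGGGG
GGGGGGGGG
After op 3 paint(3,8,R):
GGGGKGGGG
GGGGGGGGG
GGGGGGGGG
GGGGGGGGR
GGGGGGGGG
GGGGGGGGG
After op 4 fill(2,2,R) [52 cells changed]:
RRRRKRRRR
RRRRRRRRR
RRRRRRRRR
RRRRRRRRR
RRRRRRRRR
RRRRRRRRR
After op 5 paint(3,3,W):
RRRRKRRRR
RRRRRRRRR
RRRRRRRRR
RRRWRRRRR
RRRRRRRRR
RRRRRRRRR

Answer: RRRRKRRRR
RRRRRRRRR
RRRRRRRRR
RRRWRRRRR
RRRRRRRRR
RRRRRRRRR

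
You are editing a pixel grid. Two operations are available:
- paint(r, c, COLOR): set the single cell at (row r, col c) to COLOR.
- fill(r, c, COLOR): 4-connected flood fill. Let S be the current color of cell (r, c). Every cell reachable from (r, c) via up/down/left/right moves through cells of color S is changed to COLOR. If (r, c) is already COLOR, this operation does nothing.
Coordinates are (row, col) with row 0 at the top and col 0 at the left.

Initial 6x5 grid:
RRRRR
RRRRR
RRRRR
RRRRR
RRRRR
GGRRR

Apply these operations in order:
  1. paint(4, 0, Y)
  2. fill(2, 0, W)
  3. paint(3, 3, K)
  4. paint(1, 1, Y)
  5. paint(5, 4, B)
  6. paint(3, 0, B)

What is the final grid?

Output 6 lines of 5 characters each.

Answer: WWWWW
WYWWW
WWWWW
BWWKW
YWWWW
GGWWB

Derivation:
After op 1 paint(4,0,Y):
RRRRR
RRRRR
RRRRR
RRRRR
YRRRR
GGRRR
After op 2 fill(2,0,W) [27 cells changed]:
WWWWW
WWWWW
WWWWW
WWWWW
YWWWW
GGWWW
After op 3 paint(3,3,K):
WWWWW
WWWWW
WWWWW
WWWKW
YWWWW
GGWWW
After op 4 paint(1,1,Y):
WWWWW
WYWWW
WWWWW
WWWKW
YWWWW
GGWWW
After op 5 paint(5,4,B):
WWWWW
WYWWW
WWWWW
WWWKW
YWWWW
GGWWB
After op 6 paint(3,0,B):
WWWWW
WYWWW
WWWWW
BWWKW
YWWWW
GGWWB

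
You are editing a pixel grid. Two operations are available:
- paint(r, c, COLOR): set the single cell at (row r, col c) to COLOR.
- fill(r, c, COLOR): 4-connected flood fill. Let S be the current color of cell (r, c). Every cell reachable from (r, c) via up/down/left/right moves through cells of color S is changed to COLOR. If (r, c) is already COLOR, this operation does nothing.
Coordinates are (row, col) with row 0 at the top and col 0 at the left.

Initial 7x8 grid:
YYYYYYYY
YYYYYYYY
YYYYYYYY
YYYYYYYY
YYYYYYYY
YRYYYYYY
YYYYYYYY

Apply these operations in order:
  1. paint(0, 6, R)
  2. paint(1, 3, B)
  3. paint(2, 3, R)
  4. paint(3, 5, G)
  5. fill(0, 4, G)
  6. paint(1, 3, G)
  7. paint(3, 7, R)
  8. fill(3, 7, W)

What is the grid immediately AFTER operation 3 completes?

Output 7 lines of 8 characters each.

After op 1 paint(0,6,R):
YYYYYYRY
YYYYYYYY
YYYYYYYY
YYYYYYYY
YYYYYYYY
YRYYYYYY
YYYYYYYY
After op 2 paint(1,3,B):
YYYYYYRY
YYYBYYYY
YYYYYYYY
YYYYYYYY
YYYYYYYY
YRYYYYYY
YYYYYYYY
After op 3 paint(2,3,R):
YYYYYYRY
YYYBYYYY
YYYRYYYY
YYYYYYYY
YYYYYYYY
YRYYYYYY
YYYYYYYY

Answer: YYYYYYRY
YYYBYYYY
YYYRYYYY
YYYYYYYY
YYYYYYYY
YRYYYYYY
YYYYYYYY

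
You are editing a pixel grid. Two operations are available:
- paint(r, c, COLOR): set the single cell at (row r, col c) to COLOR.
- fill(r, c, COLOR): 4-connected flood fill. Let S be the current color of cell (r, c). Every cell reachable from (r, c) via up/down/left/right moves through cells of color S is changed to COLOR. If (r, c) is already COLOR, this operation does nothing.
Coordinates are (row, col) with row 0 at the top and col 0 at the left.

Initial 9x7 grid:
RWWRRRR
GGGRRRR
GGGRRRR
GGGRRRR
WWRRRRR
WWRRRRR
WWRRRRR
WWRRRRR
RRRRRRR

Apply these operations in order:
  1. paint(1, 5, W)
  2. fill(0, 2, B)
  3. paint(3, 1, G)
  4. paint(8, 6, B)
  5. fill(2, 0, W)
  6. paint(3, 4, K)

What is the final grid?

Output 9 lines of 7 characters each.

After op 1 paint(1,5,W):
RWWRRRR
GGGRRWR
GGGRRRR
GGGRRRR
WWRRRRR
WWRRRRR
WWRRRRR
WWRRRRR
RRRRRRR
After op 2 fill(0,2,B) [2 cells changed]:
RBBRRRR
GGGRRWR
GGGRRRR
GGGRRRR
WWRRRRR
WWRRRRR
WWRRRRR
WWRRRRR
RRRRRRR
After op 3 paint(3,1,G):
RBBRRRR
GGGRRWR
GGGRRRR
GGGRRRR
WWRRRRR
WWRRRRR
WWRRRRR
WWRRRRR
RRRRRRR
After op 4 paint(8,6,B):
RBBRRRR
GGGRRWR
GGGRRRR
GGGRRRR
WWRRRRR
WWRRRRR
WWRRRRR
WWRRRRR
RRRRRRB
After op 5 fill(2,0,W) [9 cells changed]:
RBBRRRR
WWWRRWR
WWWRRRR
WWWRRRR
WWRRRRR
WWRRRRR
WWRRRRR
WWRRRRR
RRRRRRB
After op 6 paint(3,4,K):
RBBRRRR
WWWRRWR
WWWRRRR
WWWRKRR
WWRRRRR
WWRRRRR
WWRRRRR
WWRRRRR
RRRRRRB

Answer: RBBRRRR
WWWRRWR
WWWRRRR
WWWRKRR
WWRRRRR
WWRRRRR
WWRRRRR
WWRRRRR
RRRRRRB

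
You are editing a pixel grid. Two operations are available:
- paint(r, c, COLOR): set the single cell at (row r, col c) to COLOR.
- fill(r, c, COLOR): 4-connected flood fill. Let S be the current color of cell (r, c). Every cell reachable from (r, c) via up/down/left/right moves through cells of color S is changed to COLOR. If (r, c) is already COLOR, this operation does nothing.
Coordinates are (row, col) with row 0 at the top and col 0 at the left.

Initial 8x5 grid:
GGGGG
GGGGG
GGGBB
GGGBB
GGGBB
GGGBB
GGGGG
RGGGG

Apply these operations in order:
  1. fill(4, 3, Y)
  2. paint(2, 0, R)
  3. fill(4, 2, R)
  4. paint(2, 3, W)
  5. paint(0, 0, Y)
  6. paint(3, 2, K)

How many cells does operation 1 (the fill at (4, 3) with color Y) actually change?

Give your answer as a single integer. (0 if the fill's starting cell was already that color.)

After op 1 fill(4,3,Y) [8 cells changed]:
GGGGG
GGGGG
GGGYY
GGGYY
GGGYY
GGGYY
GGGGG
RGGGG

Answer: 8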